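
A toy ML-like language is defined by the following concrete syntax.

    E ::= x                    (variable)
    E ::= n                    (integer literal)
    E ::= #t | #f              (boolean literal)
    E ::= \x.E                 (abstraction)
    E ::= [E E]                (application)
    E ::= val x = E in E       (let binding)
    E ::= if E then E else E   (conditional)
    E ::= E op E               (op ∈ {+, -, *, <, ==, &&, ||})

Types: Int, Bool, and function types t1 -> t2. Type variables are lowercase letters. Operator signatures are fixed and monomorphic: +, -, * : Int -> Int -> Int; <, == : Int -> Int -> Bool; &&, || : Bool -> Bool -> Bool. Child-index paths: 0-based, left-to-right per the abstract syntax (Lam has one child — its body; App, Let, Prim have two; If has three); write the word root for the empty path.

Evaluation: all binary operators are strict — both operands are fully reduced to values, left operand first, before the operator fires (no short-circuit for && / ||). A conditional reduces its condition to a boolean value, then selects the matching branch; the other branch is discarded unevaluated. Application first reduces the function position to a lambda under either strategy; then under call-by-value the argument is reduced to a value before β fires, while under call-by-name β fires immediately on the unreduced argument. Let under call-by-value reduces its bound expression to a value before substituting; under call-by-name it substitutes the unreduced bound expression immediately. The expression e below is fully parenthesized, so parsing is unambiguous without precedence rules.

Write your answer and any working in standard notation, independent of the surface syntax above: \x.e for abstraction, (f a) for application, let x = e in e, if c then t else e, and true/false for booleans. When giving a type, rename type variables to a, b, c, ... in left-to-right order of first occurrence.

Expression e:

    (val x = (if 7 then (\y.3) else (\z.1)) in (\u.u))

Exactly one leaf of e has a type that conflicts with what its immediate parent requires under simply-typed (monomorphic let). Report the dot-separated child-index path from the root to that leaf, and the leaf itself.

Answer: 0.0 : 7

Working:
  unify Int ~ Bool
  FAIL: mismatch Int ~ Bool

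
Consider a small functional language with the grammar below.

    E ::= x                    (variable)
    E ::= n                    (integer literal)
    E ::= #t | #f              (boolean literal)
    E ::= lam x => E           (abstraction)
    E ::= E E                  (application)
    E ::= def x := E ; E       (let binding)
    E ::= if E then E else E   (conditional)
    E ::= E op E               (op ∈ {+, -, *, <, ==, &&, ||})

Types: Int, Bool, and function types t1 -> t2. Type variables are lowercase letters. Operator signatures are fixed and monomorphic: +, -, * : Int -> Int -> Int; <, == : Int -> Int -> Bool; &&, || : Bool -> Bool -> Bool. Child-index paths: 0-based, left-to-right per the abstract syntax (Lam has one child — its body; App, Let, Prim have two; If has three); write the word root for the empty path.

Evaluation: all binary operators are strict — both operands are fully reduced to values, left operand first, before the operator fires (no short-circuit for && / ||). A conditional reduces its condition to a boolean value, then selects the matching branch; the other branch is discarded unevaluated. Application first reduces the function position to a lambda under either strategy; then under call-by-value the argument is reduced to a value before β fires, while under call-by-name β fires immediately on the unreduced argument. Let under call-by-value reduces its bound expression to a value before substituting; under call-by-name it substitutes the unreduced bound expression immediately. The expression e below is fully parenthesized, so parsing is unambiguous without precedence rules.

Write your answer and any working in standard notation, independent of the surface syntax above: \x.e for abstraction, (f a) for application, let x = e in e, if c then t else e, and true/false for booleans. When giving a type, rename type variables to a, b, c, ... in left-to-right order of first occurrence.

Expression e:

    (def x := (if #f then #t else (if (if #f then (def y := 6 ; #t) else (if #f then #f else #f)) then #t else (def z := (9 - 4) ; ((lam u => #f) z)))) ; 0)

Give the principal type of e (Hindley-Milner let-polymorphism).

Answer: Int

Trace:
  unify Bool ~ Bool
  unify Bool ~ Bool
let y : Int
  unify Bool ~ Bool
  unify Bool ~ Bool
  unify Bool ~ Bool
  unify Bool ~ Bool
  unify Int ~ Int
  unify Int ~ Int
let z : Int
\u._ : a -> Bool
z : Int
  unify a -> Bool ~ Int -> b
  unify a ~ Int
  unify Bool ~ b
_ _ : Bool
  unify Bool ~ Bool
  unify Bool ~ Bool
let x : Bool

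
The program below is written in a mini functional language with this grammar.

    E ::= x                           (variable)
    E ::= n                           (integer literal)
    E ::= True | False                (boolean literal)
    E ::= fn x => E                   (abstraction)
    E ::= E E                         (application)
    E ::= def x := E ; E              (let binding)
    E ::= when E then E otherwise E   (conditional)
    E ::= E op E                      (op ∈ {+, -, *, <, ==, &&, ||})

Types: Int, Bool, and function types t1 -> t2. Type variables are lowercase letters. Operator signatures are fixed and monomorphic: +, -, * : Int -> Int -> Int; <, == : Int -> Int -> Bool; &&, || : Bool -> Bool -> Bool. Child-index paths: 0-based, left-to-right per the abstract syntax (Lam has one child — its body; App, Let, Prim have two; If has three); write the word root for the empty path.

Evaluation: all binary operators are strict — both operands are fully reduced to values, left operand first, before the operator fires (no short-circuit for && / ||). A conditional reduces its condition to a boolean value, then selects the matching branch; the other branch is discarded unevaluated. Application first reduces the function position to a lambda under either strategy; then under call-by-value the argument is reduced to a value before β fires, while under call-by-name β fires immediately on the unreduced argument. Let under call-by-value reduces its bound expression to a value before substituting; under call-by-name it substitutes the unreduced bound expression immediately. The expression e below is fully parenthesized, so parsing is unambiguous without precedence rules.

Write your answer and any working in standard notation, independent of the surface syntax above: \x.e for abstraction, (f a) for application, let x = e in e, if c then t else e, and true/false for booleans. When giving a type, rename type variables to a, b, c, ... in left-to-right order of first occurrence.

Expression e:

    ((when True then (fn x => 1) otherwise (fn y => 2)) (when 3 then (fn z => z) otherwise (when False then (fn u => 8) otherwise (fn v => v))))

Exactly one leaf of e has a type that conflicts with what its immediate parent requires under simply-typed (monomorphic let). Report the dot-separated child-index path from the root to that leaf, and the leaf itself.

Derivation:
  unify Bool ~ Bool
\x._ : a -> Int
\y._ : b -> Int
  unify a -> Int ~ b -> Int
  unify a ~ b
  unify Int ~ Int
  unify Int ~ Bool
  FAIL: mismatch Int ~ Bool

Answer: 1.0 : 3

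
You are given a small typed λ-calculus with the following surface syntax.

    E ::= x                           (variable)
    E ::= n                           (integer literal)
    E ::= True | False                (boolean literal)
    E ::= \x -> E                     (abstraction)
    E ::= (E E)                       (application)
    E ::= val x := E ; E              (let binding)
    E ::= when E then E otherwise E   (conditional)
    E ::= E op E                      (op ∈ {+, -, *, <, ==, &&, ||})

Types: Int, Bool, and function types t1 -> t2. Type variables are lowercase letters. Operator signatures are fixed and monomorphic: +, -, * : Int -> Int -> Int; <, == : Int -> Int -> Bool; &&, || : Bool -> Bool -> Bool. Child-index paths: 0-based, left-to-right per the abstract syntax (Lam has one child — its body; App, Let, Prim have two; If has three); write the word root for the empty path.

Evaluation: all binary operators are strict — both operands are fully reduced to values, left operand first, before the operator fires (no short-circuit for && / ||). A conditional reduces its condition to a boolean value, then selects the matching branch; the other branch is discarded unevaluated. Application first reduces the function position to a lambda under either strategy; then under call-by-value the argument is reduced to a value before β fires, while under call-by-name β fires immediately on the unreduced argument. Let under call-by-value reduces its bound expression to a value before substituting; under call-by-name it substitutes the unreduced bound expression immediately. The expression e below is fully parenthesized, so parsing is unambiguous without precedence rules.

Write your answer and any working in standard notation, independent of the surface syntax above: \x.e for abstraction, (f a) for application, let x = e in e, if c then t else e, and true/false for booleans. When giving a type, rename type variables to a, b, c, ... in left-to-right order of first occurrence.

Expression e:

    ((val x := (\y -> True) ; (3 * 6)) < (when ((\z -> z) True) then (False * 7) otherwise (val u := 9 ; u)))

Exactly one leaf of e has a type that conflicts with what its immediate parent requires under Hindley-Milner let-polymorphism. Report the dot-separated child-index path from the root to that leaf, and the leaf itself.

Derivation:
\y._ : a -> Bool
let x : forall. a -> Bool
  unify Int ~ Int
  unify Int ~ Int
  unify Int ~ Int
z : b
\z._ : b -> b
  unify b -> b ~ Bool -> c
  unify b ~ Bool
  unify Bool ~ c
_ _ : Bool
  unify Bool ~ Bool
  unify Bool ~ Int
  FAIL: mismatch Bool ~ Int

Answer: 1.1.0 : false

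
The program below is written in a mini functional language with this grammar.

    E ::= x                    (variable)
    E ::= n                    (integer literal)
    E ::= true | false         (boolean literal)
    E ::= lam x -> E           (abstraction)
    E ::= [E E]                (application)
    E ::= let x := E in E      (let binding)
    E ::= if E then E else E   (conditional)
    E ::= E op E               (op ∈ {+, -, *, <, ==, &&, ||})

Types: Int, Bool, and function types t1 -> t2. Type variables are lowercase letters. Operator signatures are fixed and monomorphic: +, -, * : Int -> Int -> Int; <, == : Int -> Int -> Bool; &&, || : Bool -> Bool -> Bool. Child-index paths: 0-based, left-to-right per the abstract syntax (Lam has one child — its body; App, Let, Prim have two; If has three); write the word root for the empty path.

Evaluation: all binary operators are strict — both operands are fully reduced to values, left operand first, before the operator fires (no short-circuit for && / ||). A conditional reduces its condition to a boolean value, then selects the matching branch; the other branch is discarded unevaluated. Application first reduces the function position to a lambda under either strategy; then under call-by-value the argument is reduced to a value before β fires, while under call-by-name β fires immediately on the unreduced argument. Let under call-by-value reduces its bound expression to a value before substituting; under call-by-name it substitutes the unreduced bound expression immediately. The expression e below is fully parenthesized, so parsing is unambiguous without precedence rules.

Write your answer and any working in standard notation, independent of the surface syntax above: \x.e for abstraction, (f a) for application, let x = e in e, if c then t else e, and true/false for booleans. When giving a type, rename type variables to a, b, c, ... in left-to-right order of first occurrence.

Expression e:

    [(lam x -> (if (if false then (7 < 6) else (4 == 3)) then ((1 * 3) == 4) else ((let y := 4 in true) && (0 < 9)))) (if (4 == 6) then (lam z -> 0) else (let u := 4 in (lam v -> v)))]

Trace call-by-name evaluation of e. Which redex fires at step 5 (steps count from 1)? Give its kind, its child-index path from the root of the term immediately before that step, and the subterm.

Trace:
step 0: ((\x.(if (if false then (7 < 6) else (4 == 3)) then ((1 * 3) == 4) else ((let y = 4 in true) && (0 < 9)))) (if (4 == 6) then (\z.0) else (let u = 4 in (\v.v))))
step 1: [beta@root] (if (if false then (7 < 6) else (4 == 3)) then ((1 * 3) == 4) else ((let y = 4 in true) && (0 < 9)))
step 2: [if@0] (if (4 == 3) then ((1 * 3) == 4) else ((let y = 4 in true) && (0 < 9)))
step 3: [delta@0] (if false then ((1 * 3) == 4) else ((let y = 4 in true) && (0 < 9)))
step 4: [if@root] ((let y = 4 in true) && (0 < 9))
step 5: [let@0] (true && (0 < 9))

Answer: let at 0 : (let y = 4 in true)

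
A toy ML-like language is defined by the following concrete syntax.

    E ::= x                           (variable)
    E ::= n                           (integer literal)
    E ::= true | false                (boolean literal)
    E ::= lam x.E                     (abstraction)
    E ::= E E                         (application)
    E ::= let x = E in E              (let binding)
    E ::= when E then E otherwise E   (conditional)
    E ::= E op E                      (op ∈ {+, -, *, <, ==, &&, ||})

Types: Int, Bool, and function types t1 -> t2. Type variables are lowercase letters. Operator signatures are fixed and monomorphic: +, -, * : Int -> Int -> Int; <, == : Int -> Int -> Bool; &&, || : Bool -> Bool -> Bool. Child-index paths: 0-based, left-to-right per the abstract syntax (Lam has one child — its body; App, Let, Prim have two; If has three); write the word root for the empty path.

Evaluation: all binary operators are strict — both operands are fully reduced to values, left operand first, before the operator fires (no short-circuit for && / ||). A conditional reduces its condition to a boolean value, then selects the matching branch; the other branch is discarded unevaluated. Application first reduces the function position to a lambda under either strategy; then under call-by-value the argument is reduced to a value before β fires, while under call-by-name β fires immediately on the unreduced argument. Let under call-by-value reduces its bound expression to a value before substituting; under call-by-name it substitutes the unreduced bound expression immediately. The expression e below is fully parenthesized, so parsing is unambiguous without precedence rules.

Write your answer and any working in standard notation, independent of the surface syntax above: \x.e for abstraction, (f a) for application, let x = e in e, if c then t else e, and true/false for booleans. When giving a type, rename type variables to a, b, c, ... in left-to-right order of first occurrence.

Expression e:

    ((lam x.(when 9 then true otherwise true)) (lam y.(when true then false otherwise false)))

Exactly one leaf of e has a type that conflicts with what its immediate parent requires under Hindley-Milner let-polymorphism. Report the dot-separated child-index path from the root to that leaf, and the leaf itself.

Answer: 0.0.0 : 9

Derivation:
  unify Int ~ Bool
  FAIL: mismatch Int ~ Bool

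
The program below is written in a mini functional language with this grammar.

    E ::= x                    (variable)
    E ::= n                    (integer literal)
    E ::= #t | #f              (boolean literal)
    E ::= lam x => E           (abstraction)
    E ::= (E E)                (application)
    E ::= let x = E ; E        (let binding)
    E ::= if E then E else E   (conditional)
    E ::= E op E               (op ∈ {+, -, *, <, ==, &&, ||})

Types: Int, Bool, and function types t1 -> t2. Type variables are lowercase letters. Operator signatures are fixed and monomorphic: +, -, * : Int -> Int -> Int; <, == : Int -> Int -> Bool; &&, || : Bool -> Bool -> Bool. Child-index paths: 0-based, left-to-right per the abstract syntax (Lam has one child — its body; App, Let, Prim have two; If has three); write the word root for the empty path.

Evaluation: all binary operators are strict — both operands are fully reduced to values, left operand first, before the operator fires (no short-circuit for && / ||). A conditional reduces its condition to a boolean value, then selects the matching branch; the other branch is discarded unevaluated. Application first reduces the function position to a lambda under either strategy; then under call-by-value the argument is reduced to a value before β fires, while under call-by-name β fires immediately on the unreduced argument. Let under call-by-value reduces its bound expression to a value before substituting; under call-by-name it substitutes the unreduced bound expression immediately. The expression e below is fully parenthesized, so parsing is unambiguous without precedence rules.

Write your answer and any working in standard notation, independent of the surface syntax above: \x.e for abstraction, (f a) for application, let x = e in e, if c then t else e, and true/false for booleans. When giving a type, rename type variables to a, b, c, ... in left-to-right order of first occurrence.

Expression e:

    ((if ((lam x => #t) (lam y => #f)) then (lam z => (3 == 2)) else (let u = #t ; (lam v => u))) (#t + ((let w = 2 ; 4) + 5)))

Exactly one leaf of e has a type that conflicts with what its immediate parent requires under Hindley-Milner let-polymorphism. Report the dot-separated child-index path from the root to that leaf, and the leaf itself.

Trace:
\x._ : a -> Bool
\y._ : b -> Bool
  unify a -> Bool ~ (b -> Bool) -> c
  unify a ~ b -> Bool
  unify Bool ~ c
_ _ : Bool
  unify Bool ~ Bool
  unify Int ~ Int
  unify Int ~ Int
\z._ : d -> Bool
let u : Bool
u : Bool
\v._ : e -> Bool
  unify d -> Bool ~ e -> Bool
  unify d ~ e
  unify Bool ~ Bool
  unify Bool ~ Int
  FAIL: mismatch Bool ~ Int

Answer: 1.0 : true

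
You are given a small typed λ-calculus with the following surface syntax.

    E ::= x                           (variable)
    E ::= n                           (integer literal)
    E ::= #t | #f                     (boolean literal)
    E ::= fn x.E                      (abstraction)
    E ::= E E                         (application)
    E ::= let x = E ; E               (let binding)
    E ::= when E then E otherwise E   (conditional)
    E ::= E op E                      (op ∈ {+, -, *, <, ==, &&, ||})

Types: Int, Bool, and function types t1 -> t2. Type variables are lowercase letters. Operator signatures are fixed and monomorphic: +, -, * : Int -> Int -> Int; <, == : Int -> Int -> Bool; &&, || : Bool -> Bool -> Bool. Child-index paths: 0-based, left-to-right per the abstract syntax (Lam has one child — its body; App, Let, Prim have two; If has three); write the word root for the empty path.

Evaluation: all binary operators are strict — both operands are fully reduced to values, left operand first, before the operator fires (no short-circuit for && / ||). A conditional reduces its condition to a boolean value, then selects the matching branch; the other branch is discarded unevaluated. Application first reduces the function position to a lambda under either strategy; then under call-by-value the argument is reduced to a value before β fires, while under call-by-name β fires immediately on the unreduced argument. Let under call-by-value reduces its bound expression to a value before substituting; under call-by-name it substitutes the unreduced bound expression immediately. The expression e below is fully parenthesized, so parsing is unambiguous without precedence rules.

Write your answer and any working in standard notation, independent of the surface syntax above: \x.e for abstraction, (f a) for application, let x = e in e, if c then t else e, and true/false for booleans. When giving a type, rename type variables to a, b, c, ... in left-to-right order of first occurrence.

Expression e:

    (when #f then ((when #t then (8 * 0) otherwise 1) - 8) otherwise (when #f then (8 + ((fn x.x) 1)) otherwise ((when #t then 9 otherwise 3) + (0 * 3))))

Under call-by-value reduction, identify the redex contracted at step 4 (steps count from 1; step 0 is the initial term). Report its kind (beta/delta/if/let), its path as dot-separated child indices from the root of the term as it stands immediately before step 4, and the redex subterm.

Answer: delta at 1 : (0 * 3)

Trace:
step 0: (if false then ((if true then (8 * 0) else 1) - 8) else (if false then (8 + ((\x.x) 1)) else ((if true then 9 else 3) + (0 * 3))))
step 1: [if@root] (if false then (8 + ((\x.x) 1)) else ((if true then 9 else 3) + (0 * 3)))
step 2: [if@root] ((if true then 9 else 3) + (0 * 3))
step 3: [if@0] (9 + (0 * 3))
step 4: [delta@1] (9 + 0)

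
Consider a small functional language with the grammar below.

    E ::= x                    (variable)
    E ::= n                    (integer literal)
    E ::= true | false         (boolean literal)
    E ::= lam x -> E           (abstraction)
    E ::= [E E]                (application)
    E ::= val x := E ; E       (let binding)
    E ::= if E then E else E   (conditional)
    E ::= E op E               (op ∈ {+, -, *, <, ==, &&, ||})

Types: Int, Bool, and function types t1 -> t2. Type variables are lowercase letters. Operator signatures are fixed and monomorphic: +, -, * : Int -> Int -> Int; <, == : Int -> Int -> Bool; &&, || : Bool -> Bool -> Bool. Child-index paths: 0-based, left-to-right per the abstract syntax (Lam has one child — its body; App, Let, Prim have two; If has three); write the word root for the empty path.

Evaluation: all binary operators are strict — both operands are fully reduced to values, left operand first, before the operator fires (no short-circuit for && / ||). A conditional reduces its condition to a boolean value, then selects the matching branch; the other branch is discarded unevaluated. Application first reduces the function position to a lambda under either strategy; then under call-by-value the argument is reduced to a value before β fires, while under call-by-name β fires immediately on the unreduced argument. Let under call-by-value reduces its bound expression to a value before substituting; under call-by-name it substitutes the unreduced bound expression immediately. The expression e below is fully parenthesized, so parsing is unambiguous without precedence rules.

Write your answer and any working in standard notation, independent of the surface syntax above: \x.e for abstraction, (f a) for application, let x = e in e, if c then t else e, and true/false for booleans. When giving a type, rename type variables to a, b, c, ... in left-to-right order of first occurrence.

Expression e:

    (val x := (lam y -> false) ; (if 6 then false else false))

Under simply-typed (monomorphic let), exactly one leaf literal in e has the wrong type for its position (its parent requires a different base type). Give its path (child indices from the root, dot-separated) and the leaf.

Answer: 1.0 : 6

Derivation:
\y._ : a -> Bool
let x : a -> Bool
  unify Int ~ Bool
  FAIL: mismatch Int ~ Bool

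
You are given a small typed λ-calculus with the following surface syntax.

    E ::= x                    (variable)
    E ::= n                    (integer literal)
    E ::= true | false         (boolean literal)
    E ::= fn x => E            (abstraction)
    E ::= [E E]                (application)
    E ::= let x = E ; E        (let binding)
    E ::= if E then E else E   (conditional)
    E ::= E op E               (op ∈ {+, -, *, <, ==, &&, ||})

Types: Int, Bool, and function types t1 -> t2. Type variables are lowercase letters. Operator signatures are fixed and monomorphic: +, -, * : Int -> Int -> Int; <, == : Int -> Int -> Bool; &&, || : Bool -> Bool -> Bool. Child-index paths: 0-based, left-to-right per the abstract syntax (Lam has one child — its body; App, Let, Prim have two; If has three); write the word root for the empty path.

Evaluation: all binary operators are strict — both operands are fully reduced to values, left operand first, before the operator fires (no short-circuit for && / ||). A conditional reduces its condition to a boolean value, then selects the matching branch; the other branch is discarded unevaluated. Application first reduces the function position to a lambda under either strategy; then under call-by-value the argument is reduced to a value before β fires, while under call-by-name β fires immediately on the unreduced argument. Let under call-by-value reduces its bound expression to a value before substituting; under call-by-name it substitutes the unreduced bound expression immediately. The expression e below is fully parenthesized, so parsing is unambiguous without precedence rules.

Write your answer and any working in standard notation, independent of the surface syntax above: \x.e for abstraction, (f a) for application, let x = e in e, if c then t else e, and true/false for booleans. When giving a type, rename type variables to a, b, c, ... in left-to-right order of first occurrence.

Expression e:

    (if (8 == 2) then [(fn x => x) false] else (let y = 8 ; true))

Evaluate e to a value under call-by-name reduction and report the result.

Trace:
step 0: (if (8 == 2) then ((\x.x) false) else (let y = 8 in true))
step 1: [delta@0] (if false then ((\x.x) false) else (let y = 8 in true))
step 2: [if@root] (let y = 8 in true)
step 3: [let@root] true

Answer: true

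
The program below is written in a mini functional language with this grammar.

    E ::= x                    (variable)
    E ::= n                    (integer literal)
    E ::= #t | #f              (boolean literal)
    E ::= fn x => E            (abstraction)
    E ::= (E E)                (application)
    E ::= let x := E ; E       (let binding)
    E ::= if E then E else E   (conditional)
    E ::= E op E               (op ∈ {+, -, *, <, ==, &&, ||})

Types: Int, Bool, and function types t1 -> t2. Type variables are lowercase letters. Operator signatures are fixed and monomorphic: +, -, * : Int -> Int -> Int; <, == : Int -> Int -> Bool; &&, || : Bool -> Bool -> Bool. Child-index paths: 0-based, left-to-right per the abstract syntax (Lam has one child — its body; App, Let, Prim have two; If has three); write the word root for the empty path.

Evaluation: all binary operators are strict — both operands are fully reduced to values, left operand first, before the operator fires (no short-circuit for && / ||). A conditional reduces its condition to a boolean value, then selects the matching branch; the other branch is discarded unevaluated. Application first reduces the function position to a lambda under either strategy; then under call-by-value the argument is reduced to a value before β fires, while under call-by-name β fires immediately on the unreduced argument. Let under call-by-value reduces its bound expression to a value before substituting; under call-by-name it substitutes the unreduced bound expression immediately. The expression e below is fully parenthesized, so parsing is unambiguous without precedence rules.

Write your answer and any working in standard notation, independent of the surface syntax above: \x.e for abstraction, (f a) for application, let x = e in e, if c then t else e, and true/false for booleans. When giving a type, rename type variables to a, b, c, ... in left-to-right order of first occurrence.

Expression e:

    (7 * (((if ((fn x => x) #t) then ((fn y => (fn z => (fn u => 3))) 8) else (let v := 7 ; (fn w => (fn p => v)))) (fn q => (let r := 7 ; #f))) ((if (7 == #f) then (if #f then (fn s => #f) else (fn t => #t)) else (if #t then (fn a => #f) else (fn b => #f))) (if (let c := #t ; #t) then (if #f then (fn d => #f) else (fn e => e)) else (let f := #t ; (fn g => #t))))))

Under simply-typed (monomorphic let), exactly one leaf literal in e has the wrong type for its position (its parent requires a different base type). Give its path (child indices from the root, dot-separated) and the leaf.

Answer: 1.1.0.0.1 : false

Derivation:
  unify Int ~ Int
x : a
\x._ : a -> a
  unify a -> a ~ Bool -> b
  unify a ~ Bool
  unify Bool ~ b
_ _ : Bool
  unify Bool ~ Bool
\u._ : e -> Int
\z._ : d -> e -> Int
\y._ : c -> d -> e -> Int
  unify c -> d -> e -> Int ~ Int -> f
  unify c ~ Int
  unify d -> e -> Int ~ f
_ _ : d -> e -> Int
let v : Int
v : Int
\p._ : h -> Int
\w._ : g -> h -> Int
  unify d -> e -> Int ~ g -> h -> Int
  unify d ~ g
  unify e -> Int ~ h -> Int
  unify e ~ h
  unify Int ~ Int
let r : Int
\q._ : i -> Bool
  unify g -> h -> Int ~ (i -> Bool) -> j
  unify g ~ i -> Bool
  unify h -> Int ~ j
_ _ : h -> Int
  unify Int ~ Int
  unify Bool ~ Int
  FAIL: mismatch Bool ~ Int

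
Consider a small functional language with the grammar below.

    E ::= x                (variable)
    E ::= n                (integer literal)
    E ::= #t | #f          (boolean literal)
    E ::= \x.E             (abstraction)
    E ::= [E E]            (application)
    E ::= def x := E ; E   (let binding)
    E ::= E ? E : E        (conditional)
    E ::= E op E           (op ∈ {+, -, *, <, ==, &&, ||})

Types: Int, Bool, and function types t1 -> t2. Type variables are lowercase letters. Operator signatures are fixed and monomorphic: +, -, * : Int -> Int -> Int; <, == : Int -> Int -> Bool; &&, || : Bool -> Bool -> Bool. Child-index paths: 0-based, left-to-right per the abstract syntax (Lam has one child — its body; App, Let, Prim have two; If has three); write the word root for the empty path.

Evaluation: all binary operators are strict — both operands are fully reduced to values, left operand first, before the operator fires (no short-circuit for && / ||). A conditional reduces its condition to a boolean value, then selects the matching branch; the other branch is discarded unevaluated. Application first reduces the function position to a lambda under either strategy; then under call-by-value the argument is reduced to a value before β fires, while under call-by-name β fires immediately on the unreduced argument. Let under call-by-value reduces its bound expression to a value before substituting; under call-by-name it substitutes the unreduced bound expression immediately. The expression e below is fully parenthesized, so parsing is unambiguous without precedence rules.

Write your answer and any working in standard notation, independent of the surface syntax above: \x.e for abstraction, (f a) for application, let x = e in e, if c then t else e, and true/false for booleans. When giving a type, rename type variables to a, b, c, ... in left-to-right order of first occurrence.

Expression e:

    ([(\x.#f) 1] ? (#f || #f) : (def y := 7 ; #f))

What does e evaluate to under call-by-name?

Working:
step 0: (if ((\x.false) 1) then (false || false) else (let y = 7 in false))
step 1: [beta@0] (if false then (false || false) else (let y = 7 in false))
step 2: [if@root] (let y = 7 in false)
step 3: [let@root] false

Answer: false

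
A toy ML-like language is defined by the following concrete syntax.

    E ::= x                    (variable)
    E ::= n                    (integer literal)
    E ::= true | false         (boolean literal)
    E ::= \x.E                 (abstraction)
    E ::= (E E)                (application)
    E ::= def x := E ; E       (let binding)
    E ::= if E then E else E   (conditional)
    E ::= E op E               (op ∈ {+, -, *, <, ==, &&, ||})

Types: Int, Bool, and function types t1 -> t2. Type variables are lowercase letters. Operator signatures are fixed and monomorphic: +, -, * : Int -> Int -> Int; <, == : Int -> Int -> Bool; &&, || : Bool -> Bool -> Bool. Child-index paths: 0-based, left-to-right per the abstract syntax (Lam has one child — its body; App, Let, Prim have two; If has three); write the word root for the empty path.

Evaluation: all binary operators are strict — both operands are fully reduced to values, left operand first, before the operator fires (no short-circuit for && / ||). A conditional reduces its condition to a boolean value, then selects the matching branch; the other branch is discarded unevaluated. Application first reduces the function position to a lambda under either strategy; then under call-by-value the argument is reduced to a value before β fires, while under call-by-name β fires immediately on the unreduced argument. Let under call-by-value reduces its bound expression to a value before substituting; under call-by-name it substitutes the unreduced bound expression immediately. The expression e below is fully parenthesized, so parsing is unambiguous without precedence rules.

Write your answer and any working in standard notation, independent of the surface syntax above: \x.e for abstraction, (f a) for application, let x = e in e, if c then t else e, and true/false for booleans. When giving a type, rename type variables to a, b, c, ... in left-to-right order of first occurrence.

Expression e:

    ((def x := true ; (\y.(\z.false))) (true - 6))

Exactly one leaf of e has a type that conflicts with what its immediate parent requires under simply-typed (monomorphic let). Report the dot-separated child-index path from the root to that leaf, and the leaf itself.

Answer: 1.0 : true

Derivation:
let x : Bool
\z._ : b -> Bool
\y._ : a -> b -> Bool
  unify Bool ~ Int
  FAIL: mismatch Bool ~ Int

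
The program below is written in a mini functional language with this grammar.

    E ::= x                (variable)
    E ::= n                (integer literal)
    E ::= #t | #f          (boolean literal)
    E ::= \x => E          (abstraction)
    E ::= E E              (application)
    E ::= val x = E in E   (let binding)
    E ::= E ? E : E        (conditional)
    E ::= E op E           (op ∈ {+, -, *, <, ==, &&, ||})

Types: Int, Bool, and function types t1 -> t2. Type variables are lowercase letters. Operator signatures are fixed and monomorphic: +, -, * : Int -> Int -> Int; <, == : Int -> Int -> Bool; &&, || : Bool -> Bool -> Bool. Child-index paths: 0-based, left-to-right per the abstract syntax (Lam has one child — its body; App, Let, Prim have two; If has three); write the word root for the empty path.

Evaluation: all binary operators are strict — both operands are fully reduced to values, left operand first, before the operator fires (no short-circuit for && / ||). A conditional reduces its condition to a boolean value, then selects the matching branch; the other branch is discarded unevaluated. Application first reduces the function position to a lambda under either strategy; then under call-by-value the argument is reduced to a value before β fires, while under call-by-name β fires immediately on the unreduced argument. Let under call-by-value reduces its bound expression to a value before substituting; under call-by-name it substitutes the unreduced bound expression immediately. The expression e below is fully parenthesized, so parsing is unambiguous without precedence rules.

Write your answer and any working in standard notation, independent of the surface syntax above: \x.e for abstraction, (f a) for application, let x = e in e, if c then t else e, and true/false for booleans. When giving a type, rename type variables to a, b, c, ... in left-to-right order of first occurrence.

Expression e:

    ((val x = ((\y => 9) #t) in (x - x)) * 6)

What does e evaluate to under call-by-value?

Working:
step 0: ((let x = ((\y.9) true) in (x - x)) * 6)
step 1: [beta@0.0] ((let x = 9 in (x - x)) * 6)
step 2: [let@0] ((9 - 9) * 6)
step 3: [delta@0] (0 * 6)
step 4: [delta@root] 0

Answer: 0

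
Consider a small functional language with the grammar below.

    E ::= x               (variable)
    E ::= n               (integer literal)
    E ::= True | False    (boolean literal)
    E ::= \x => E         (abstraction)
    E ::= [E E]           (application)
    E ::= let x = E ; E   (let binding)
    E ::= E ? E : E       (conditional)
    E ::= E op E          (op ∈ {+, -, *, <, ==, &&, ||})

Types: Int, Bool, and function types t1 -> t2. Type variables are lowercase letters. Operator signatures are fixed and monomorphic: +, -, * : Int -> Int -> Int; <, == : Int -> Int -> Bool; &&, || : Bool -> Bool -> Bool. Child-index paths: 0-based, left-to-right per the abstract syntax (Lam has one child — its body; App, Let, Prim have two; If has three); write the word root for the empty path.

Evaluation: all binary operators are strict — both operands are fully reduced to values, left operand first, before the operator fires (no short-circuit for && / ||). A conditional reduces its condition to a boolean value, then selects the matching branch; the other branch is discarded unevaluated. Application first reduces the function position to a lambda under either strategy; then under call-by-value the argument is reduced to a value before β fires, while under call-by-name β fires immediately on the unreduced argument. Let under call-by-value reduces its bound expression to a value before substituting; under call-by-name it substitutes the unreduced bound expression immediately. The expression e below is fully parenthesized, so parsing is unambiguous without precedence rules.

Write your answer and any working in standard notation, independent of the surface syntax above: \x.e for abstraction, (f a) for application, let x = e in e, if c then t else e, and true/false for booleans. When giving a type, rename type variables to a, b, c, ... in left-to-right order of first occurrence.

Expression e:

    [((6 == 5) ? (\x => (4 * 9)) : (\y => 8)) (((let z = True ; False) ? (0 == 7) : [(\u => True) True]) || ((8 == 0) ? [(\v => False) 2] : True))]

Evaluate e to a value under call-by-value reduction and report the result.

Working:
step 0: ((if (6 == 5) then (\x.(4 * 9)) else (\y.8)) ((if (let z = true in false) then (0 == 7) else ((\u.true) true)) || (if (8 == 0) then ((\v.false) 2) else true)))
step 1: [delta@0.0] ((if false then (\x.(4 * 9)) else (\y.8)) ((if (let z = true in false) then (0 == 7) else ((\u.true) true)) || (if (8 == 0) then ((\v.false) 2) else true)))
step 2: [if@0] ((\y.8) ((if (let z = true in false) then (0 == 7) else ((\u.true) true)) || (if (8 == 0) then ((\v.false) 2) else true)))
step 3: [let@1.0.0] ((\y.8) ((if false then (0 == 7) else ((\u.true) true)) || (if (8 == 0) then ((\v.false) 2) else true)))
step 4: [if@1.0] ((\y.8) (((\u.true) true) || (if (8 == 0) then ((\v.false) 2) else true)))
step 5: [beta@1.0] ((\y.8) (true || (if (8 == 0) then ((\v.false) 2) else true)))
step 6: [delta@1.1.0] ((\y.8) (true || (if false then ((\v.false) 2) else true)))
step 7: [if@1.1] ((\y.8) (true || true))
step 8: [delta@1] ((\y.8) true)
step 9: [beta@root] 8

Answer: 8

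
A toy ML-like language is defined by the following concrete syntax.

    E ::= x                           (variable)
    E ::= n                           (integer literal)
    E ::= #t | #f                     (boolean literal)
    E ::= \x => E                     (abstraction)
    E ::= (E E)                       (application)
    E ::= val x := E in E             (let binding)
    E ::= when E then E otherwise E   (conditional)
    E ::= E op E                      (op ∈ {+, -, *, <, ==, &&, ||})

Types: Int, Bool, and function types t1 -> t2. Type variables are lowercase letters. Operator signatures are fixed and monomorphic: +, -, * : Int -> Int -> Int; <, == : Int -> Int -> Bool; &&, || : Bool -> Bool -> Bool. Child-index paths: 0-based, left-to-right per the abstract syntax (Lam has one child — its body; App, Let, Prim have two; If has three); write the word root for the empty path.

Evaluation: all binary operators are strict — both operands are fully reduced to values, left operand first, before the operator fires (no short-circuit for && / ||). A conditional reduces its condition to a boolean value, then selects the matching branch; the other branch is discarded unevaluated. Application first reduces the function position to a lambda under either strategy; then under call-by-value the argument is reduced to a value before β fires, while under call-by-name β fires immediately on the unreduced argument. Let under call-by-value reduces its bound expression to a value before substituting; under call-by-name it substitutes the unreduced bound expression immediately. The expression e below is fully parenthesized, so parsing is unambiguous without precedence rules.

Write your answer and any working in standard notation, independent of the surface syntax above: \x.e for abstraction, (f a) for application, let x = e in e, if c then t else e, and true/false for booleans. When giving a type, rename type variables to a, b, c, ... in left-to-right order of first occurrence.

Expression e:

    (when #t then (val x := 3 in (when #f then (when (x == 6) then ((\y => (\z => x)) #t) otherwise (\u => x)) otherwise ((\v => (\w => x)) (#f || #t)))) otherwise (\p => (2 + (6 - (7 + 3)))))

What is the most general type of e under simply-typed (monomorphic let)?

Working:
  unify Bool ~ Bool
let x : Int
  unify Bool ~ Bool
x : Int
  unify Int ~ Int
  unify Int ~ Int
  unify Bool ~ Bool
x : Int
\z._ : b -> Int
\y._ : a -> b -> Int
  unify a -> b -> Int ~ Bool -> c
  unify a ~ Bool
  unify b -> Int ~ c
_ _ : b -> Int
x : Int
\u._ : d -> Int
  unify b -> Int ~ d -> Int
  unify b ~ d
  unify Int ~ Int
x : Int
\w._ : f -> Int
\v._ : e -> f -> Int
  unify Bool ~ Bool
  unify Bool ~ Bool
  unify e -> f -> Int ~ Bool -> g
  unify e ~ Bool
  unify f -> Int ~ g
_ _ : f -> Int
  unify d -> Int ~ f -> Int
  unify d ~ f
  unify Int ~ Int
  unify Int ~ Int
  unify Int ~ Int
  unify Int ~ Int
  unify Int ~ Int
  unify Int ~ Int
  unify Int ~ Int
\p._ : h -> Int
  unify f -> Int ~ h -> Int
  unify f ~ h
  unify Int ~ Int

Answer: a -> Int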